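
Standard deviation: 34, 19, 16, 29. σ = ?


Mean = 24.5000
Variance = 53.2500
SD = sqrt(53.2500) = 7.2973

SD = 7.2973


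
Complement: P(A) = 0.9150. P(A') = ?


P(not A) = 1 - 0.9150 = 0.0850

P(not A) = 0.0850


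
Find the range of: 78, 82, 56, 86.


Max = 86, Min = 56
Range = 86 - 56 = 30

Range = 30


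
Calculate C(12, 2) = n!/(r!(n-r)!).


C(12,2) = 12!/(2! × 10!)
= 479001600/(2 × 3628800)
= 66

C(12,2) = 66


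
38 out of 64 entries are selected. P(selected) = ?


P = 38/64 = 0.5938

P = 0.5938


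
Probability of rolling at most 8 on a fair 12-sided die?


Favorable outcomes (roll ≤ 8): 8
Total outcomes = 12
P = 8/12 = 0.6667

P = 0.6667


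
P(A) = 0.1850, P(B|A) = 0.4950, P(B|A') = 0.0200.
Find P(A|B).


P(B) = P(B|A)*P(A) + P(B|A')*P(A')
= 0.4950*0.1850 + 0.0200*0.8150
= 0.091575 + 0.016300 = 0.107875
P(A|B) = 0.091575/0.107875 = 0.8489

P(A|B) = 0.8489


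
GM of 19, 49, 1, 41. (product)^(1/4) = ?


Product = 19 × 49 × 1 × 41 = 38171
GM = 38171^(1/4) = 13.9776

GM = 13.9776


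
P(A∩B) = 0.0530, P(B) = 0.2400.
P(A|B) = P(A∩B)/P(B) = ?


P(A|B) = 0.0530/0.2400 = 0.2208

P(A|B) = 0.2208


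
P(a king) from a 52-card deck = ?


4 kings in 52 cards
P = 4/52 = 0.0769

P = 0.0769


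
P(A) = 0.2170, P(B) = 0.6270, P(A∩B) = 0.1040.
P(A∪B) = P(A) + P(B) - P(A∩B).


P(A∪B) = 0.2170 + 0.6270 - 0.1040
= 0.8440 - 0.1040
= 0.7400

P(A∪B) = 0.7400


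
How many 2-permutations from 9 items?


P(9,2) = 9!/7!
= 362880/5040
= 72

P(9,2) = 72


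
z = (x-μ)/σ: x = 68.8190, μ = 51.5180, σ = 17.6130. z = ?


z = (68.8190 - 51.5180)/17.6130
= 17.3010/17.6130
= 0.9823

z = 0.9823


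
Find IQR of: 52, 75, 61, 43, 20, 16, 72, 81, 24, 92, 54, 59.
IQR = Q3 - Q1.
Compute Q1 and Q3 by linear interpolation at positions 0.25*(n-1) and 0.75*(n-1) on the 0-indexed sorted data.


Sorted: 16, 20, 24, 43, 52, 54, 59, 61, 72, 75, 81, 92
Q1 (25th %ile) = 38.2500
Q3 (75th %ile) = 72.7500
IQR = 72.7500 - 38.2500 = 34.5000

IQR = 34.5000


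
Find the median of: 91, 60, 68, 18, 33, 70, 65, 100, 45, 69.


Sorted: 18, 33, 45, 60, 65, 68, 69, 70, 91, 100
n = 10 (even)
Middle values: 65 and 68
Median = (65+68)/2 = 66.5000

Median = 66.5000


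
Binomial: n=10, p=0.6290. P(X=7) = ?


C(10,7) = 120
p^7 = 0.038954
(1-p)^3 = 0.051065
P = 120 * 0.038954 * 0.051065 = 0.2387

P(X=7) = 0.2387


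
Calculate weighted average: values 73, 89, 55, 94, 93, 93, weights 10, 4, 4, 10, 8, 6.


Numerator = 73*10 + 89*4 + 55*4 + 94*10 + 93*8 + 93*6 = 3548
Denominator = 10 + 4 + 4 + 10 + 8 + 6 = 42
WM = 3548/42 = 84.4762

WM = 84.4762


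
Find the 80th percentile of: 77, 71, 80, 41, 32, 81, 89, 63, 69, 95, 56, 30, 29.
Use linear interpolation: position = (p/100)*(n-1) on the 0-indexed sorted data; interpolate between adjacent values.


Sorted: 29, 30, 32, 41, 56, 63, 69, 71, 77, 80, 81, 89, 95
n = 13
Index = 80/100 * 12 = 9.6000
Lower = data[9] = 80, Upper = data[10] = 81
P80 = 80 + 0.6000*(1) = 80.6000

P80 = 80.6000


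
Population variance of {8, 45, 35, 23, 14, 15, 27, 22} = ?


Mean = 23.6250
Squared deviations: 244.1406, 456.8906, 129.3906, 0.3906, 92.6406, 74.3906, 11.3906, 2.6406
Sum = 1011.8750
Variance = 1011.8750/8 = 126.4844

Variance = 126.4844


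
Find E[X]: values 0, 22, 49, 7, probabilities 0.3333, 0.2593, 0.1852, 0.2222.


E[X] = 0*0.3333 + 22*0.2593 + 49*0.1852 + 7*0.2222
= 0 + 5.7046 + 9.0748 + 1.5554
= 16.3348

E[X] = 16.3348


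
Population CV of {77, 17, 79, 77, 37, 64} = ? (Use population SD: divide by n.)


Mean = 58.5000
SD = 23.5213
CV = (23.5213/58.5000)*100 = 40.2073%

CV = 40.2073%


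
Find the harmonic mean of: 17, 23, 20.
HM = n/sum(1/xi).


Sum of reciprocals = 1/17 + 1/23 + 1/20 = 0.152302
HM = 3/0.152302 = 19.6977

HM = 19.6977


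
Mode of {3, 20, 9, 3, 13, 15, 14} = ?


Frequencies: 3:2, 9:1, 13:1, 14:1, 15:1, 20:1
Max frequency = 2
Mode = 3

Mode = 3


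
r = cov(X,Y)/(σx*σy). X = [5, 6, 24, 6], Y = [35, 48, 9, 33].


Mean X = 10.2500, Mean Y = 31.2500
SD X = 7.949057, SD Y = 14.077908
Cov = -101.062500
r = -101.062500/(7.949057*14.077908) = -0.9031

r = -0.9031


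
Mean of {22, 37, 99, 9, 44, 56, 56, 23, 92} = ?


Sum = 22 + 37 + 99 + 9 + 44 + 56 + 56 + 23 + 92 = 438
n = 9
Mean = 438/9 = 48.6667

Mean = 48.6667


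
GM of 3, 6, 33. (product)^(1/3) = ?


Product = 3 × 6 × 33 = 594
GM = 594^(1/3) = 8.4061

GM = 8.4061


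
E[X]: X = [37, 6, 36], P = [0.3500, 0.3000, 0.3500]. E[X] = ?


E[X] = 37*0.3500 + 6*0.3000 + 36*0.3500
= 12.9500 + 1.8000 + 12.6000
= 27.3500

E[X] = 27.3500


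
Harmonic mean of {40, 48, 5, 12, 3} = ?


Sum of reciprocals = 1/40 + 1/48 + 1/5 + 1/12 + 1/3 = 0.662500
HM = 5/0.662500 = 7.5472

HM = 7.5472


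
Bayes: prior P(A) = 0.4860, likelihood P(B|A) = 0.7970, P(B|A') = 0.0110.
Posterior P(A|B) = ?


P(B) = P(B|A)*P(A) + P(B|A')*P(A')
= 0.7970*0.4860 + 0.0110*0.5140
= 0.387342 + 0.005654 = 0.392996
P(A|B) = 0.387342/0.392996 = 0.9856

P(A|B) = 0.9856


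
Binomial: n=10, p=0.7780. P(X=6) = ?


C(10,6) = 210
p^6 = 0.221757
(1-p)^4 = 0.002429
P = 210 * 0.221757 * 0.002429 = 0.1131

P(X=6) = 0.1131


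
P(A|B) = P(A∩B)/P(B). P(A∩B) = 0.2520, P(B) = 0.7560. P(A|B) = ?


P(A|B) = 0.2520/0.7560 = 0.3333

P(A|B) = 0.3333


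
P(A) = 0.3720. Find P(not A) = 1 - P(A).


P(not A) = 1 - 0.3720 = 0.6280

P(not A) = 0.6280


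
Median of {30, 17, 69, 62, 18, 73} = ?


Sorted: 17, 18, 30, 62, 69, 73
n = 6 (even)
Middle values: 30 and 62
Median = (30+62)/2 = 46.0000

Median = 46.0000


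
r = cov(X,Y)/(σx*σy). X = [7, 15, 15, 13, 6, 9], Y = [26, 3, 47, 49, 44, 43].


Mean X = 10.8333, Mean Y = 35.3333
SD X = 3.670453, SD Y = 16.275407
Cov = -12.777778
r = -12.777778/(3.670453*16.275407) = -0.2139

r = -0.2139


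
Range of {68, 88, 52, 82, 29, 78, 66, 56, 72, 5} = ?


Max = 88, Min = 5
Range = 88 - 5 = 83

Range = 83


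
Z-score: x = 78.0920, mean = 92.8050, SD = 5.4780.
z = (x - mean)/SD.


z = (78.0920 - 92.8050)/5.4780
= -14.7130/5.4780
= -2.6858

z = -2.6858


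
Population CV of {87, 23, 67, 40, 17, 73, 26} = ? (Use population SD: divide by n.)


Mean = 47.5714
SD = 25.7452
CV = (25.7452/47.5714)*100 = 54.1191%

CV = 54.1191%


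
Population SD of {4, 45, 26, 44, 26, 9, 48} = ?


Mean = 28.8571
Variance = 269.2653
SD = sqrt(269.2653) = 16.4093

SD = 16.4093


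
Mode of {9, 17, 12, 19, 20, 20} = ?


Frequencies: 9:1, 12:1, 17:1, 19:1, 20:2
Max frequency = 2
Mode = 20

Mode = 20


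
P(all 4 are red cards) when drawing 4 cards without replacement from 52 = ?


P(all red cards) = (26/52) × (25/51) × (24/50) × (23/49)
= 0.0552

P = 0.0552


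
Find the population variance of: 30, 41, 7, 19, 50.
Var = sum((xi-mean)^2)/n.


Mean = 29.4000
Squared deviations: 0.3600, 134.5600, 501.7600, 108.1600, 424.3600
Sum = 1169.2000
Variance = 1169.2000/5 = 233.8400

Variance = 233.8400


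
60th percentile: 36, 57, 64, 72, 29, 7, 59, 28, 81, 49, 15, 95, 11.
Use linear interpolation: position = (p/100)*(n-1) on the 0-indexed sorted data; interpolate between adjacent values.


Sorted: 7, 11, 15, 28, 29, 36, 49, 57, 59, 64, 72, 81, 95
n = 13
Index = 60/100 * 12 = 7.2000
Lower = data[7] = 57, Upper = data[8] = 59
P60 = 57 + 0.2000*(2) = 57.4000

P60 = 57.4000


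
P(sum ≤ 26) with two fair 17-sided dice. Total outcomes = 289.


Total outcomes = 17×17 = 289
Favorable (sum ≤ 26): 253
P = 253/289 = 0.8754

P = 0.8754


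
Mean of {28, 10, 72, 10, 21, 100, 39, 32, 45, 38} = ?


Sum = 28 + 10 + 72 + 10 + 21 + 100 + 39 + 32 + 45 + 38 = 395
n = 10
Mean = 395/10 = 39.5000

Mean = 39.5000


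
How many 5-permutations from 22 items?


P(22,5) = 22!/17!
= 1124000727777607680000/355687428096000
= 3160080

P(22,5) = 3160080


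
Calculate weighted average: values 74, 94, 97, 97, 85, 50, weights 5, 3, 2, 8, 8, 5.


Numerator = 74*5 + 94*3 + 97*2 + 97*8 + 85*8 + 50*5 = 2552
Denominator = 5 + 3 + 2 + 8 + 8 + 5 = 31
WM = 2552/31 = 82.3226

WM = 82.3226


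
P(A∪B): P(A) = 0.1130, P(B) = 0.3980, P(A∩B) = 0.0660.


P(A∪B) = 0.1130 + 0.3980 - 0.0660
= 0.5110 - 0.0660
= 0.4450

P(A∪B) = 0.4450


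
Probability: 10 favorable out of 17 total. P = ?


P = 10/17 = 0.5882

P = 0.5882


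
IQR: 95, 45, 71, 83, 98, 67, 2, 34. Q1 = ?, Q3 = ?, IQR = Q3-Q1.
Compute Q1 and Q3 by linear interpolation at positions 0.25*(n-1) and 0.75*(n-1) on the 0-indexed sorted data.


Sorted: 2, 34, 45, 67, 71, 83, 95, 98
Q1 (25th %ile) = 42.2500
Q3 (75th %ile) = 86.0000
IQR = 86.0000 - 42.2500 = 43.7500

IQR = 43.7500


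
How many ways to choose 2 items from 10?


C(10,2) = 10!/(2! × 8!)
= 3628800/(2 × 40320)
= 45

C(10,2) = 45


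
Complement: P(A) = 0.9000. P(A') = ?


P(not A) = 1 - 0.9000 = 0.1000

P(not A) = 0.1000


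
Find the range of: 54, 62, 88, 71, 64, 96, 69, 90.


Max = 96, Min = 54
Range = 96 - 54 = 42

Range = 42


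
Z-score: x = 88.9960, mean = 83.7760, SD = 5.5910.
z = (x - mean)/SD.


z = (88.9960 - 83.7760)/5.5910
= 5.2200/5.5910
= 0.9336

z = 0.9336


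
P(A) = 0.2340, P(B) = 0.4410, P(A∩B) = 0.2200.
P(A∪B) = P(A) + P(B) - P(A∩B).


P(A∪B) = 0.2340 + 0.4410 - 0.2200
= 0.6750 - 0.2200
= 0.4550

P(A∪B) = 0.4550


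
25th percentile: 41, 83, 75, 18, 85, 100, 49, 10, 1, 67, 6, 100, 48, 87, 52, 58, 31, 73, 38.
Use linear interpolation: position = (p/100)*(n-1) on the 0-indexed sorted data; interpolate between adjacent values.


Sorted: 1, 6, 10, 18, 31, 38, 41, 48, 49, 52, 58, 67, 73, 75, 83, 85, 87, 100, 100
n = 19
Index = 25/100 * 18 = 4.5000
Lower = data[4] = 31, Upper = data[5] = 38
P25 = 31 + 0.5000*(7) = 34.5000

P25 = 34.5000


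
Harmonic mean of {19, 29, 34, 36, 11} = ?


Sum of reciprocals = 1/19 + 1/29 + 1/34 + 1/36 + 1/11 = 0.235213
HM = 5/0.235213 = 21.2573

HM = 21.2573


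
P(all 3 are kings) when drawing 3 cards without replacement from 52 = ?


P(all kings) = (4/52) × (3/51) × (2/50)
= 0.0002

P = 0.0002


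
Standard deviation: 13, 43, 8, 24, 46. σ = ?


Mean = 26.8000
Variance = 236.5600
SD = sqrt(236.5600) = 15.3805

SD = 15.3805


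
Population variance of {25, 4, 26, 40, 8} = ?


Mean = 20.6000
Squared deviations: 19.3600, 275.5600, 29.1600, 376.3600, 158.7600
Sum = 859.2000
Variance = 859.2000/5 = 171.8400

Variance = 171.8400


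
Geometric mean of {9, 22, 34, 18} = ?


Product = 9 × 22 × 34 × 18 = 121176
GM = 121176^(1/4) = 18.6575

GM = 18.6575


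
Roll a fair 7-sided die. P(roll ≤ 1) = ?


Favorable outcomes (roll ≤ 1): 1
Total outcomes = 7
P = 1/7 = 0.1429

P = 0.1429


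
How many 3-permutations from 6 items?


P(6,3) = 6!/3!
= 720/6
= 120

P(6,3) = 120


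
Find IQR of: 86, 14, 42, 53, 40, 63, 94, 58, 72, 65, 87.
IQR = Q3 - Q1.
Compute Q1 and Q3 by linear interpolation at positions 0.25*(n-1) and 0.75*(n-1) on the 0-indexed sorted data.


Sorted: 14, 40, 42, 53, 58, 63, 65, 72, 86, 87, 94
Q1 (25th %ile) = 47.5000
Q3 (75th %ile) = 79.0000
IQR = 79.0000 - 47.5000 = 31.5000

IQR = 31.5000


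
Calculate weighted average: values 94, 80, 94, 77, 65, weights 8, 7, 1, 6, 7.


Numerator = 94*8 + 80*7 + 94*1 + 77*6 + 65*7 = 2323
Denominator = 8 + 7 + 1 + 6 + 7 = 29
WM = 2323/29 = 80.1034

WM = 80.1034


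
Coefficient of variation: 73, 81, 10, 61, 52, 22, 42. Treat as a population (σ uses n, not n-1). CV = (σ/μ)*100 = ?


Mean = 48.7143
SD = 24.0578
CV = (24.0578/48.7143)*100 = 49.3854%

CV = 49.3854%


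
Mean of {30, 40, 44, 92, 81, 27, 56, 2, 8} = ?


Sum = 30 + 40 + 44 + 92 + 81 + 27 + 56 + 2 + 8 = 380
n = 9
Mean = 380/9 = 42.2222

Mean = 42.2222


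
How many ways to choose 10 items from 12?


C(12,10) = 12!/(10! × 2!)
= 479001600/(3628800 × 2)
= 66

C(12,10) = 66


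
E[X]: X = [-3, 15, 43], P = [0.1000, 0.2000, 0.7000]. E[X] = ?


E[X] = -3*0.1000 + 15*0.2000 + 43*0.7000
= -0.3000 + 3.0000 + 30.1000
= 32.8000

E[X] = 32.8000


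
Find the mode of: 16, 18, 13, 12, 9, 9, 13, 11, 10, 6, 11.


Frequencies: 6:1, 9:2, 10:1, 11:2, 12:1, 13:2, 16:1, 18:1
Max frequency = 2
Mode = 9, 11, 13

Mode = 9, 11, 13


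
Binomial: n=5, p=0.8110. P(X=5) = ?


C(5,5) = 1
p^5 = 0.350836
(1-p)^0 = 1.000000
P = 1 * 0.350836 * 1.000000 = 0.3508

P(X=5) = 0.3508


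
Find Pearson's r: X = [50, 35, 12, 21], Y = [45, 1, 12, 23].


Mean X = 29.5000, Mean Y = 20.2500
SD X = 14.396180, SD Y = 16.269219
Cov = 130.625000
r = 130.625000/(14.396180*16.269219) = 0.5577

r = 0.5577


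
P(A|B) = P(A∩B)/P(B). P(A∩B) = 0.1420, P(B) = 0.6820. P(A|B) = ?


P(A|B) = 0.1420/0.6820 = 0.2082

P(A|B) = 0.2082


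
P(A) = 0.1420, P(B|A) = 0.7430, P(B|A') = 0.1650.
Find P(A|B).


P(B) = P(B|A)*P(A) + P(B|A')*P(A')
= 0.7430*0.1420 + 0.1650*0.8580
= 0.105506 + 0.141570 = 0.247076
P(A|B) = 0.105506/0.247076 = 0.4270

P(A|B) = 0.4270


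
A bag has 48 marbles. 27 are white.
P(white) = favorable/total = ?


P = 27/48 = 0.5625

P = 0.5625


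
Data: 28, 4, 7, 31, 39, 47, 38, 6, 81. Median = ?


Sorted: 4, 6, 7, 28, 31, 38, 39, 47, 81
n = 9 (odd)
Middle value = 31

Median = 31


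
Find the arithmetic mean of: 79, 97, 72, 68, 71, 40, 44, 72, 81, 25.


Sum = 79 + 97 + 72 + 68 + 71 + 40 + 44 + 72 + 81 + 25 = 649
n = 10
Mean = 649/10 = 64.9000

Mean = 64.9000


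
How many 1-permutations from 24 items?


P(24,1) = 24!/23!
= 620448401733239439360000/25852016738884976640000
= 24

P(24,1) = 24


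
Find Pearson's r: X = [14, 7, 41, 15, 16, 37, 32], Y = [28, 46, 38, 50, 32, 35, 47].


Mean X = 23.1429, Mean Y = 39.4286
SD X = 12.252447, SD Y = 7.743332
Cov = -7.775510
r = -7.775510/(12.252447*7.743332) = -0.0820

r = -0.0820


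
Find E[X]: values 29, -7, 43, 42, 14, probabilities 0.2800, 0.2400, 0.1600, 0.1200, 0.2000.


E[X] = 29*0.2800 - 7*0.2400 + 43*0.1600 + 42*0.1200 + 14*0.2000
= 8.1200 - 1.6800 + 6.8800 + 5.0400 + 2.8000
= 21.1600

E[X] = 21.1600


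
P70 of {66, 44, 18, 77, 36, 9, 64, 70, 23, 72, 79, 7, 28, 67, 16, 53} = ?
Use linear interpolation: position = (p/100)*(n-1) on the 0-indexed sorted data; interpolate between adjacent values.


Sorted: 7, 9, 16, 18, 23, 28, 36, 44, 53, 64, 66, 67, 70, 72, 77, 79
n = 16
Index = 70/100 * 15 = 10.5000
Lower = data[10] = 66, Upper = data[11] = 67
P70 = 66 + 0.5000*(1) = 66.5000

P70 = 66.5000


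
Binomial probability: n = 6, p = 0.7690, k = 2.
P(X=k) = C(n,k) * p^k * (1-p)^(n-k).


C(6,2) = 15
p^2 = 0.591361
(1-p)^4 = 0.002847
P = 15 * 0.591361 * 0.002847 = 0.0253

P(X=2) = 0.0253


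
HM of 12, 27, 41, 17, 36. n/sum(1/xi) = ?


Sum of reciprocals = 1/12 + 1/27 + 1/41 + 1/17 + 1/36 = 0.231362
HM = 5/0.231362 = 21.6112

HM = 21.6112


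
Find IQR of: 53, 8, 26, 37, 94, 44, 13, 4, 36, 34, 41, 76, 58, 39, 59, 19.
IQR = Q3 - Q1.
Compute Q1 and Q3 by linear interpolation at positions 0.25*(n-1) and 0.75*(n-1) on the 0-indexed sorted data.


Sorted: 4, 8, 13, 19, 26, 34, 36, 37, 39, 41, 44, 53, 58, 59, 76, 94
Q1 (25th %ile) = 24.2500
Q3 (75th %ile) = 54.2500
IQR = 54.2500 - 24.2500 = 30.0000

IQR = 30.0000


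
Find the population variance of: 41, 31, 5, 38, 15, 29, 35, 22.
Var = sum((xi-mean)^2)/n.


Mean = 27.0000
Squared deviations: 196.0000, 16.0000, 484.0000, 121.0000, 144.0000, 4.0000, 64.0000, 25.0000
Sum = 1054.0000
Variance = 1054.0000/8 = 131.7500

Variance = 131.7500


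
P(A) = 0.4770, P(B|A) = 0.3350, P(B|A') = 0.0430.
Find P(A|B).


P(B) = P(B|A)*P(A) + P(B|A')*P(A')
= 0.3350*0.4770 + 0.0430*0.5230
= 0.159795 + 0.022489 = 0.182284
P(A|B) = 0.159795/0.182284 = 0.8766

P(A|B) = 0.8766


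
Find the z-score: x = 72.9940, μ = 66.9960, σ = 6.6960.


z = (72.9940 - 66.9960)/6.6960
= 5.9980/6.6960
= 0.8958

z = 0.8958


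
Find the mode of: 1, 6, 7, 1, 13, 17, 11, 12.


Frequencies: 1:2, 6:1, 7:1, 11:1, 12:1, 13:1, 17:1
Max frequency = 2
Mode = 1

Mode = 1


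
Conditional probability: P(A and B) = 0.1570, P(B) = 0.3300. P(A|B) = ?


P(A|B) = 0.1570/0.3300 = 0.4758

P(A|B) = 0.4758


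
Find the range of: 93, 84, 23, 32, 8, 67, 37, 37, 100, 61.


Max = 100, Min = 8
Range = 100 - 8 = 92

Range = 92


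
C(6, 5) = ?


C(6,5) = 6!/(5! × 1!)
= 720/(120 × 1)
= 6

C(6,5) = 6


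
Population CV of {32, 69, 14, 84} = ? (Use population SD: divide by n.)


Mean = 49.7500
SD = 28.0033
CV = (28.0033/49.7500)*100 = 56.2881%

CV = 56.2881%


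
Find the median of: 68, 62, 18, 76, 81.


Sorted: 18, 62, 68, 76, 81
n = 5 (odd)
Middle value = 68

Median = 68


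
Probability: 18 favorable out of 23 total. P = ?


P = 18/23 = 0.7826

P = 0.7826


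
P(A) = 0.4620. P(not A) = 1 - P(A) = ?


P(not A) = 1 - 0.4620 = 0.5380

P(not A) = 0.5380


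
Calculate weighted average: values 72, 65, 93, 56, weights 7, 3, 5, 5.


Numerator = 72*7 + 65*3 + 93*5 + 56*5 = 1444
Denominator = 7 + 3 + 5 + 5 = 20
WM = 1444/20 = 72.2000

WM = 72.2000


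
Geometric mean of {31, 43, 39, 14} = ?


Product = 31 × 43 × 39 × 14 = 727818
GM = 727818^(1/4) = 29.2083

GM = 29.2083


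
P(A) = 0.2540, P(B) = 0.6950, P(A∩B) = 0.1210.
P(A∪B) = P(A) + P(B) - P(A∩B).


P(A∪B) = 0.2540 + 0.6950 - 0.1210
= 0.9490 - 0.1210
= 0.8280

P(A∪B) = 0.8280


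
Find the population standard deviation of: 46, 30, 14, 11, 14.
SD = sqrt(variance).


Mean = 23.0000
Variance = 176.8000
SD = sqrt(176.8000) = 13.2966

SD = 13.2966


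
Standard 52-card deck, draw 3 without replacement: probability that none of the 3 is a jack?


P(no jacks) = (48/52) × (47/51) × (46/50)
= 0.7826

P = 0.7826


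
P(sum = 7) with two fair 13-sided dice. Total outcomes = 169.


Total outcomes = 13×13 = 169
Favorable (sum = 7): 6
P = 6/169 = 0.0355

P = 0.0355


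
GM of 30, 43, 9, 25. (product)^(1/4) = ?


Product = 30 × 43 × 9 × 25 = 290250
GM = 290250^(1/4) = 23.2110

GM = 23.2110


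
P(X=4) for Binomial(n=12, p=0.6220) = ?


C(12,4) = 495
p^4 = 0.149679
(1-p)^8 = 0.000417
P = 495 * 0.149679 * 0.000417 = 0.0309

P(X=4) = 0.0309


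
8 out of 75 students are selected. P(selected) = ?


P = 8/75 = 0.1067

P = 0.1067


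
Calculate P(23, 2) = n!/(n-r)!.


P(23,2) = 23!/21!
= 25852016738884976640000/51090942171709440000
= 506

P(23,2) = 506


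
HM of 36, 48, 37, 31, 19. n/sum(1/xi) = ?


Sum of reciprocals = 1/36 + 1/48 + 1/37 + 1/31 + 1/19 = 0.160528
HM = 5/0.160528 = 31.1473

HM = 31.1473


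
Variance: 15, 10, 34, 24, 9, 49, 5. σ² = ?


Mean = 20.8571
Squared deviations: 34.3061, 117.8776, 172.7347, 9.8776, 140.5918, 792.0204, 251.4490
Sum = 1518.8571
Variance = 1518.8571/7 = 216.9796

Variance = 216.9796


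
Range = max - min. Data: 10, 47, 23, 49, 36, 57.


Max = 57, Min = 10
Range = 57 - 10 = 47

Range = 47


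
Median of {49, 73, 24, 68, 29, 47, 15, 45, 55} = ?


Sorted: 15, 24, 29, 45, 47, 49, 55, 68, 73
n = 9 (odd)
Middle value = 47

Median = 47


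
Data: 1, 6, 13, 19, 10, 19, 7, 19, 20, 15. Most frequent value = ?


Frequencies: 1:1, 6:1, 7:1, 10:1, 13:1, 15:1, 19:3, 20:1
Max frequency = 3
Mode = 19

Mode = 19


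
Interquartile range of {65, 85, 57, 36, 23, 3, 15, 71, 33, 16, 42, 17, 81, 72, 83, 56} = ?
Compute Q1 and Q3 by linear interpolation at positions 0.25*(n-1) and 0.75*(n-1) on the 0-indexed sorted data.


Sorted: 3, 15, 16, 17, 23, 33, 36, 42, 56, 57, 65, 71, 72, 81, 83, 85
Q1 (25th %ile) = 21.5000
Q3 (75th %ile) = 71.2500
IQR = 71.2500 - 21.5000 = 49.7500

IQR = 49.7500


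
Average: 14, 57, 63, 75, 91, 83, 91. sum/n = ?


Sum = 14 + 57 + 63 + 75 + 91 + 83 + 91 = 474
n = 7
Mean = 474/7 = 67.7143

Mean = 67.7143


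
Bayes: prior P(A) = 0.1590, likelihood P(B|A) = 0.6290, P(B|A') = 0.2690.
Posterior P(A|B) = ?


P(B) = P(B|A)*P(A) + P(B|A')*P(A')
= 0.6290*0.1590 + 0.2690*0.8410
= 0.100011 + 0.226229 = 0.326240
P(A|B) = 0.100011/0.326240 = 0.3066

P(A|B) = 0.3066


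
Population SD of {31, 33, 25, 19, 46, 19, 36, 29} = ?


Mean = 29.7500
Variance = 71.1875
SD = sqrt(71.1875) = 8.4373

SD = 8.4373


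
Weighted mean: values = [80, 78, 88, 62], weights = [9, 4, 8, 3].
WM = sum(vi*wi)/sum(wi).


Numerator = 80*9 + 78*4 + 88*8 + 62*3 = 1922
Denominator = 9 + 4 + 8 + 3 = 24
WM = 1922/24 = 80.0833

WM = 80.0833


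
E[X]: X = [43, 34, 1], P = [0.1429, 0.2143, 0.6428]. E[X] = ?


E[X] = 43*0.1429 + 34*0.2143 + 1*0.6428
= 6.1447 + 7.2862 + 0.6428
= 14.0737

E[X] = 14.0737


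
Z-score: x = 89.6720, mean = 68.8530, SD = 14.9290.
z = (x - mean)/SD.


z = (89.6720 - 68.8530)/14.9290
= 20.8190/14.9290
= 1.3945

z = 1.3945


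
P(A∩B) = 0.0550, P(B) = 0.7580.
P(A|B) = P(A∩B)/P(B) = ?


P(A|B) = 0.0550/0.7580 = 0.0726

P(A|B) = 0.0726


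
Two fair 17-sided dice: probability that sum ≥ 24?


Total outcomes = 17×17 = 289
Favorable (sum ≥ 24): 66
P = 66/289 = 0.2284

P = 0.2284


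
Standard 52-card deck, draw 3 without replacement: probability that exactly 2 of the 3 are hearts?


Hypergeometric: P(X=2) = C(13,2)·C(39,1) / C(52,3)
= 78 × 39 / 22100
= 3042/22100 = 0.1376

P = 0.1376


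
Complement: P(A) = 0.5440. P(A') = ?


P(not A) = 1 - 0.5440 = 0.4560

P(not A) = 0.4560


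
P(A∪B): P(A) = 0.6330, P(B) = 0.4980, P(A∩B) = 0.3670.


P(A∪B) = 0.6330 + 0.4980 - 0.3670
= 1.1310 - 0.3670
= 0.7640

P(A∪B) = 0.7640


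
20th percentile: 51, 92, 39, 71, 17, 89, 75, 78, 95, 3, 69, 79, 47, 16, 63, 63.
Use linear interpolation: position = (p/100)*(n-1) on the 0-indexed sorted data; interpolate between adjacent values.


Sorted: 3, 16, 17, 39, 47, 51, 63, 63, 69, 71, 75, 78, 79, 89, 92, 95
n = 16
Index = 20/100 * 15 = 3.0000
Lower = data[3] = 39, Upper = data[4] = 47
P20 = 39 + 0*(8) = 39.0000

P20 = 39.0000


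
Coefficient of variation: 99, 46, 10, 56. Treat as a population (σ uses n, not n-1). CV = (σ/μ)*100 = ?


Mean = 52.7500
SD = 31.7126
CV = (31.7126/52.7500)*100 = 60.1186%

CV = 60.1186%


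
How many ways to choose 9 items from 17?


C(17,9) = 17!/(9! × 8!)
= 355687428096000/(362880 × 40320)
= 24310

C(17,9) = 24310


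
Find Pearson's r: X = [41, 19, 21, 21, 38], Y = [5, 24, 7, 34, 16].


Mean X = 28.0000, Mean Y = 17.2000
SD X = 9.465728, SD Y = 10.796296
Cov = -55.600000
r = -55.600000/(9.465728*10.796296) = -0.5441

r = -0.5441


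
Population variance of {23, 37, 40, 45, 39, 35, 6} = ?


Mean = 32.1429
Squared deviations: 83.5918, 23.5918, 61.7347, 165.3061, 47.0204, 8.1633, 683.4490
Sum = 1072.8571
Variance = 1072.8571/7 = 153.2653

Variance = 153.2653


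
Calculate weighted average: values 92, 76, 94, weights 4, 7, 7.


Numerator = 92*4 + 76*7 + 94*7 = 1558
Denominator = 4 + 7 + 7 = 18
WM = 1558/18 = 86.5556

WM = 86.5556


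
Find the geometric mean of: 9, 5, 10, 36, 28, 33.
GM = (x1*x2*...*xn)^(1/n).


Product = 9 × 5 × 10 × 36 × 28 × 33 = 14968800
GM = 14968800^(1/6) = 15.6987

GM = 15.6987


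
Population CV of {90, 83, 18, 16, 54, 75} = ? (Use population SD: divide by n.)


Mean = 56.0000
SD = 29.7041
CV = (29.7041/56.0000)*100 = 53.0430%

CV = 53.0430%


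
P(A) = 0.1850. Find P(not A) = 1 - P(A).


P(not A) = 1 - 0.1850 = 0.8150

P(not A) = 0.8150


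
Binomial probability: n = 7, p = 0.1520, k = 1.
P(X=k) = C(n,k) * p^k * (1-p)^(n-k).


C(7,1) = 7
p^1 = 0.152000
(1-p)^6 = 0.371856
P = 7 * 0.152000 * 0.371856 = 0.3957

P(X=1) = 0.3957


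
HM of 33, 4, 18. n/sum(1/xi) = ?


Sum of reciprocals = 1/33 + 1/4 + 1/18 = 0.335859
HM = 3/0.335859 = 8.9323

HM = 8.9323


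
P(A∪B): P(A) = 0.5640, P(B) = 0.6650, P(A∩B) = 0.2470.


P(A∪B) = 0.5640 + 0.6650 - 0.2470
= 1.2290 - 0.2470
= 0.9820

P(A∪B) = 0.9820


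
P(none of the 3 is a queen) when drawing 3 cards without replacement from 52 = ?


P(no queens) = (48/52) × (47/51) × (46/50)
= 0.7826

P = 0.7826


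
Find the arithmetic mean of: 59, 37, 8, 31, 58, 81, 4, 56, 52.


Sum = 59 + 37 + 8 + 31 + 58 + 81 + 4 + 56 + 52 = 386
n = 9
Mean = 386/9 = 42.8889

Mean = 42.8889


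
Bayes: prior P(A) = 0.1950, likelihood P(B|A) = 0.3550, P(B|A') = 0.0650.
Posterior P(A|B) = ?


P(B) = P(B|A)*P(A) + P(B|A')*P(A')
= 0.3550*0.1950 + 0.0650*0.8050
= 0.069225 + 0.052325 = 0.121550
P(A|B) = 0.069225/0.121550 = 0.5695

P(A|B) = 0.5695


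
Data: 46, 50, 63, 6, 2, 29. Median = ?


Sorted: 2, 6, 29, 46, 50, 63
n = 6 (even)
Middle values: 29 and 46
Median = (29+46)/2 = 37.5000

Median = 37.5000


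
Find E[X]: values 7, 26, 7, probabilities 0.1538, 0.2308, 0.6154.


E[X] = 7*0.1538 + 26*0.2308 + 7*0.6154
= 1.0766 + 6.0008 + 4.3078
= 11.3852

E[X] = 11.3852


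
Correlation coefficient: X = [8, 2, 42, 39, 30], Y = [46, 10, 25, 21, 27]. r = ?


Mean X = 24.2000, Mean Y = 25.8000
SD X = 16.277592, SD Y = 11.685889
Cov = -10.960000
r = -10.960000/(16.277592*11.685889) = -0.0576

r = -0.0576


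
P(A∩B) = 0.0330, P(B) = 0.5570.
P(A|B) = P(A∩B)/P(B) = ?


P(A|B) = 0.0330/0.5570 = 0.0592

P(A|B) = 0.0592


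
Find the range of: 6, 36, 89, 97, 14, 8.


Max = 97, Min = 6
Range = 97 - 6 = 91

Range = 91


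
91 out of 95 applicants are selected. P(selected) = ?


P = 91/95 = 0.9579

P = 0.9579


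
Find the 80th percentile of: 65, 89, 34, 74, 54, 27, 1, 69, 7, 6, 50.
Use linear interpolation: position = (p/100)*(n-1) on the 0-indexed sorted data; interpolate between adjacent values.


Sorted: 1, 6, 7, 27, 34, 50, 54, 65, 69, 74, 89
n = 11
Index = 80/100 * 10 = 8.0000
Lower = data[8] = 69, Upper = data[9] = 74
P80 = 69 + 0*(5) = 69.0000

P80 = 69.0000


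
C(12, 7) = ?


C(12,7) = 12!/(7! × 5!)
= 479001600/(5040 × 120)
= 792

C(12,7) = 792


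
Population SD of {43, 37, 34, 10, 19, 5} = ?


Mean = 24.6667
Variance = 201.5556
SD = sqrt(201.5556) = 14.1970

SD = 14.1970


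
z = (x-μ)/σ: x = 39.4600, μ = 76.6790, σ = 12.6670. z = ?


z = (39.4600 - 76.6790)/12.6670
= -37.2190/12.6670
= -2.9383

z = -2.9383


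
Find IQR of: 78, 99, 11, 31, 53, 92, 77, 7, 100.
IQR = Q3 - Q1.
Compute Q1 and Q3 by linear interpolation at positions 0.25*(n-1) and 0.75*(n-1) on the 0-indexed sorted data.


Sorted: 7, 11, 31, 53, 77, 78, 92, 99, 100
Q1 (25th %ile) = 31.0000
Q3 (75th %ile) = 92.0000
IQR = 92.0000 - 31.0000 = 61.0000

IQR = 61.0000


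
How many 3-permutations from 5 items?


P(5,3) = 5!/2!
= 120/2
= 60

P(5,3) = 60


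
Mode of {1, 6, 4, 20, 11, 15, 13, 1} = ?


Frequencies: 1:2, 4:1, 6:1, 11:1, 13:1, 15:1, 20:1
Max frequency = 2
Mode = 1

Mode = 1


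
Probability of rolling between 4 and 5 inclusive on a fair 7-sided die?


Favorable outcomes (4 ≤ roll ≤ 5): 2
Total outcomes = 7
P = 2/7 = 0.2857

P = 0.2857


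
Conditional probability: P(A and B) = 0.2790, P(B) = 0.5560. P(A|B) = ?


P(A|B) = 0.2790/0.5560 = 0.5018

P(A|B) = 0.5018


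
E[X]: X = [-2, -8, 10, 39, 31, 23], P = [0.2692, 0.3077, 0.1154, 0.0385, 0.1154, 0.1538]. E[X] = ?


E[X] = -2*0.2692 - 8*0.3077 + 10*0.1154 + 39*0.0385 + 31*0.1154 + 23*0.1538
= -0.5384 - 2.4616 + 1.1540 + 1.5015 + 3.5774 + 3.5374
= 6.7703

E[X] = 6.7703


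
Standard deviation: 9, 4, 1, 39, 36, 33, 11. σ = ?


Mean = 19.0000
Variance = 228.2857
SD = sqrt(228.2857) = 15.1091

SD = 15.1091


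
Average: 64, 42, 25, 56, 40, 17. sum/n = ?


Sum = 64 + 42 + 25 + 56 + 40 + 17 = 244
n = 6
Mean = 244/6 = 40.6667

Mean = 40.6667


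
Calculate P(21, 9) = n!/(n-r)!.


P(21,9) = 21!/12!
= 51090942171709440000/479001600
= 106661318400

P(21,9) = 106661318400


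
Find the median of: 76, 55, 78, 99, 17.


Sorted: 17, 55, 76, 78, 99
n = 5 (odd)
Middle value = 76

Median = 76


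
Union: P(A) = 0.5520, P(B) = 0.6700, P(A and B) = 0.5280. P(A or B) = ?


P(A∪B) = 0.5520 + 0.6700 - 0.5280
= 1.2220 - 0.5280
= 0.6940

P(A∪B) = 0.6940


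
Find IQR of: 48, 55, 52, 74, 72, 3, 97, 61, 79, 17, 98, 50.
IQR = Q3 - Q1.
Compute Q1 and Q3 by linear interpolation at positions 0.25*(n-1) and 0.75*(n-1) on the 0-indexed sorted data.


Sorted: 3, 17, 48, 50, 52, 55, 61, 72, 74, 79, 97, 98
Q1 (25th %ile) = 49.5000
Q3 (75th %ile) = 75.2500
IQR = 75.2500 - 49.5000 = 25.7500

IQR = 25.7500


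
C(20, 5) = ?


C(20,5) = 20!/(5! × 15!)
= 2432902008176640000/(120 × 1307674368000)
= 15504

C(20,5) = 15504


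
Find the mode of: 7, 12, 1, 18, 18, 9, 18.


Frequencies: 1:1, 7:1, 9:1, 12:1, 18:3
Max frequency = 3
Mode = 18

Mode = 18


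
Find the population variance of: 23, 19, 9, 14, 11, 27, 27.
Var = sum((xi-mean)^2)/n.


Mean = 18.5714
Squared deviations: 19.6122, 0.1837, 91.6122, 20.8980, 57.3265, 71.0408, 71.0408
Sum = 331.7143
Variance = 331.7143/7 = 47.3878

Variance = 47.3878


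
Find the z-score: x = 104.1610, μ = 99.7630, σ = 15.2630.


z = (104.1610 - 99.7630)/15.2630
= 4.3980/15.2630
= 0.2881

z = 0.2881


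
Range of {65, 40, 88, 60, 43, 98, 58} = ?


Max = 98, Min = 40
Range = 98 - 40 = 58

Range = 58


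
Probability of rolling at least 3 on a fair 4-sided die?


Favorable outcomes (roll ≥ 3): 2
Total outcomes = 4
P = 2/4 = 0.5000

P = 0.5000


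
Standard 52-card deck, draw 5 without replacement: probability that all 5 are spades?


P(all spades) = (13/52) × (12/51) × (11/50) × (10/49) × (9/48)
= 0.0005

P = 0.0005


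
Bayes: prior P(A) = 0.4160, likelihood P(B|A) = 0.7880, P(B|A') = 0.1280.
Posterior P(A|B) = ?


P(B) = P(B|A)*P(A) + P(B|A')*P(A')
= 0.7880*0.4160 + 0.1280*0.5840
= 0.327808 + 0.074752 = 0.402560
P(A|B) = 0.327808/0.402560 = 0.8143

P(A|B) = 0.8143


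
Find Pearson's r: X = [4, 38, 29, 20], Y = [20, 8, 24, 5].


Mean X = 22.7500, Mean Y = 14.2500
SD X = 12.557368, SD Y = 7.949057
Cov = -29.187500
r = -29.187500/(12.557368*7.949057) = -0.2924

r = -0.2924


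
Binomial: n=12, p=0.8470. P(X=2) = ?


C(12,2) = 66
p^2 = 0.717409
(1-p)^10 = 7.029336e-09
P = 66 * 0.717409 * 7.029336e-09 = 3.3283e-07

P(X=2) = 3.3283e-07


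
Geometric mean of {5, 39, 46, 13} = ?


Product = 5 × 39 × 46 × 13 = 116610
GM = 116610^(1/4) = 18.4792

GM = 18.4792


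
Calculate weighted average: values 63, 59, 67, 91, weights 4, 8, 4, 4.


Numerator = 63*4 + 59*8 + 67*4 + 91*4 = 1356
Denominator = 4 + 8 + 4 + 4 = 20
WM = 1356/20 = 67.8000

WM = 67.8000


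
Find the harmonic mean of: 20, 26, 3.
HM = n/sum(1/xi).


Sum of reciprocals = 1/20 + 1/26 + 1/3 = 0.421795
HM = 3/0.421795 = 7.1125

HM = 7.1125


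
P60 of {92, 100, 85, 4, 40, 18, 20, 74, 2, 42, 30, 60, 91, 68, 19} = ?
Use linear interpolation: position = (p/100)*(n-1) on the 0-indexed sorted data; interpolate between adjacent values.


Sorted: 2, 4, 18, 19, 20, 30, 40, 42, 60, 68, 74, 85, 91, 92, 100
n = 15
Index = 60/100 * 14 = 8.4000
Lower = data[8] = 60, Upper = data[9] = 68
P60 = 60 + 0.4000*(8) = 63.2000

P60 = 63.2000


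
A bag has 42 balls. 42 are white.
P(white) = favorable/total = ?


P = 42/42 = 1.0000

P = 1.0000


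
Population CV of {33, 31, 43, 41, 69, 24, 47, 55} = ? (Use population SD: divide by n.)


Mean = 42.8750
SD = 13.4391
CV = (13.4391/42.8750)*100 = 31.3448%

CV = 31.3448%


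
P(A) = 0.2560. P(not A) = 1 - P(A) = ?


P(not A) = 1 - 0.2560 = 0.7440

P(not A) = 0.7440


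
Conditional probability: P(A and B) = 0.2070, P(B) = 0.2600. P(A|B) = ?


P(A|B) = 0.2070/0.2600 = 0.7962

P(A|B) = 0.7962


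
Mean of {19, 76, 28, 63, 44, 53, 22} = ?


Sum = 19 + 76 + 28 + 63 + 44 + 53 + 22 = 305
n = 7
Mean = 305/7 = 43.5714

Mean = 43.5714


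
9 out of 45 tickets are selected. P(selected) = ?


P = 9/45 = 0.2000

P = 0.2000


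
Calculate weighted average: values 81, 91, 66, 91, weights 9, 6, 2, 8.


Numerator = 81*9 + 91*6 + 66*2 + 91*8 = 2135
Denominator = 9 + 6 + 2 + 8 = 25
WM = 2135/25 = 85.4000

WM = 85.4000


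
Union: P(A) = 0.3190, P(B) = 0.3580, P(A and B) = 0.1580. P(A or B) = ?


P(A∪B) = 0.3190 + 0.3580 - 0.1580
= 0.6770 - 0.1580
= 0.5190

P(A∪B) = 0.5190


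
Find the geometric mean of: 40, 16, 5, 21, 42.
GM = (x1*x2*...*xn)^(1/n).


Product = 40 × 16 × 5 × 21 × 42 = 2822400
GM = 2822400^(1/5) = 19.5040

GM = 19.5040


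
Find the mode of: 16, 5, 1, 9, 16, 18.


Frequencies: 1:1, 5:1, 9:1, 16:2, 18:1
Max frequency = 2
Mode = 16

Mode = 16


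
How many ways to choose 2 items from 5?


C(5,2) = 5!/(2! × 3!)
= 120/(2 × 6)
= 10

C(5,2) = 10


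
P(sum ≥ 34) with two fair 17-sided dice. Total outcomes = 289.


Total outcomes = 17×17 = 289
Favorable (sum ≥ 34): 1
P = 1/289 = 0.0035

P = 0.0035


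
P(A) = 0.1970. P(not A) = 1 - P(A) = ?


P(not A) = 1 - 0.1970 = 0.8030

P(not A) = 0.8030


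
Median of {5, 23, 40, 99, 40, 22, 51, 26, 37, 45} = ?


Sorted: 5, 22, 23, 26, 37, 40, 40, 45, 51, 99
n = 10 (even)
Middle values: 37 and 40
Median = (37+40)/2 = 38.5000

Median = 38.5000


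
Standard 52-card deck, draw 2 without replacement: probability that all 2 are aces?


P(all aces) = (4/52) × (3/51)
= 0.0045

P = 0.0045


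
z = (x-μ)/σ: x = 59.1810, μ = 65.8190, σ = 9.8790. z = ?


z = (59.1810 - 65.8190)/9.8790
= -6.6380/9.8790
= -0.6719

z = -0.6719


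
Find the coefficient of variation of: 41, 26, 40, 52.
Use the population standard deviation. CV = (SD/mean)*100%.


Mean = 39.7500
SD = 9.2297
CV = (9.2297/39.7500)*100 = 23.2194%

CV = 23.2194%


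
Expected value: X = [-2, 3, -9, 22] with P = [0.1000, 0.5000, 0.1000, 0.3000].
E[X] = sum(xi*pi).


E[X] = -2*0.1000 + 3*0.5000 - 9*0.1000 + 22*0.3000
= -0.2000 + 1.5000 - 0.9000 + 6.6000
= 7.0000

E[X] = 7.0000


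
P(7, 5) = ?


P(7,5) = 7!/2!
= 5040/2
= 2520

P(7,5) = 2520


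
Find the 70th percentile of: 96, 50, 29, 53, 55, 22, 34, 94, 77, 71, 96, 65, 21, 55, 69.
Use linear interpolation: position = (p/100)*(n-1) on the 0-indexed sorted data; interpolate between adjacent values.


Sorted: 21, 22, 29, 34, 50, 53, 55, 55, 65, 69, 71, 77, 94, 96, 96
n = 15
Index = 70/100 * 14 = 9.8000
Lower = data[9] = 69, Upper = data[10] = 71
P70 = 69 + 0.8000*(2) = 70.6000

P70 = 70.6000


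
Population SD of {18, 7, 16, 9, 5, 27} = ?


Mean = 13.6667
Variance = 57.2222
SD = sqrt(57.2222) = 7.5645

SD = 7.5645


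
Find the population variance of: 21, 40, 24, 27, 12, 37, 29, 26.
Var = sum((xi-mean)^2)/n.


Mean = 27.0000
Squared deviations: 36.0000, 169.0000, 9.0000, 0, 225.0000, 100.0000, 4.0000, 1.0000
Sum = 544.0000
Variance = 544.0000/8 = 68.0000

Variance = 68.0000


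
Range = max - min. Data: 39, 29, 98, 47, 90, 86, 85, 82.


Max = 98, Min = 29
Range = 98 - 29 = 69

Range = 69


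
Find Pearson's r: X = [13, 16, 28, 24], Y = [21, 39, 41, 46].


Mean X = 20.2500, Mean Y = 36.7500
SD X = 6.015605, SD Y = 9.443913
Cov = 43.062500
r = 43.062500/(6.015605*9.443913) = 0.7580

r = 0.7580


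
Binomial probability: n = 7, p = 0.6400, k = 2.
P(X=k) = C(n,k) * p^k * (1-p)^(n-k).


C(7,2) = 21
p^2 = 0.409600
(1-p)^5 = 0.006047
P = 21 * 0.409600 * 0.006047 = 0.0520

P(X=2) = 0.0520


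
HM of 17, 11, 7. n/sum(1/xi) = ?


Sum of reciprocals = 1/17 + 1/11 + 1/7 = 0.292590
HM = 3/0.292590 = 10.2533

HM = 10.2533


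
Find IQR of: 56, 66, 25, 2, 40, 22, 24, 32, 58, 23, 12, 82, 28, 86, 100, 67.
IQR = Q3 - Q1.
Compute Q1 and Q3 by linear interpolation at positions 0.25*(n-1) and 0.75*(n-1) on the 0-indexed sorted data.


Sorted: 2, 12, 22, 23, 24, 25, 28, 32, 40, 56, 58, 66, 67, 82, 86, 100
Q1 (25th %ile) = 23.7500
Q3 (75th %ile) = 66.2500
IQR = 66.2500 - 23.7500 = 42.5000

IQR = 42.5000


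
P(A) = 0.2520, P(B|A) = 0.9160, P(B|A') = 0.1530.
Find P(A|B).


P(B) = P(B|A)*P(A) + P(B|A')*P(A')
= 0.9160*0.2520 + 0.1530*0.7480
= 0.230832 + 0.114444 = 0.345276
P(A|B) = 0.230832/0.345276 = 0.6685

P(A|B) = 0.6685


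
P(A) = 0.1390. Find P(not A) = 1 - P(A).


P(not A) = 1 - 0.1390 = 0.8610

P(not A) = 0.8610


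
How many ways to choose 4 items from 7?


C(7,4) = 7!/(4! × 3!)
= 5040/(24 × 6)
= 35

C(7,4) = 35


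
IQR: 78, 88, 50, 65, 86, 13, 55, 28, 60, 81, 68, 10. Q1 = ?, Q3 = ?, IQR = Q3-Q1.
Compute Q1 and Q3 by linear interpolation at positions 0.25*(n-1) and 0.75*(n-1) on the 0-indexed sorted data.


Sorted: 10, 13, 28, 50, 55, 60, 65, 68, 78, 81, 86, 88
Q1 (25th %ile) = 44.5000
Q3 (75th %ile) = 78.7500
IQR = 78.7500 - 44.5000 = 34.2500

IQR = 34.2500


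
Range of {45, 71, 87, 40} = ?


Max = 87, Min = 40
Range = 87 - 40 = 47

Range = 47


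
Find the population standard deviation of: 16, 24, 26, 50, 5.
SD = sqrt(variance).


Mean = 24.2000
Variance = 220.9600
SD = sqrt(220.9600) = 14.8647

SD = 14.8647


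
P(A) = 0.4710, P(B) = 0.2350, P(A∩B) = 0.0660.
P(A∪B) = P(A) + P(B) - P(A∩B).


P(A∪B) = 0.4710 + 0.2350 - 0.0660
= 0.7060 - 0.0660
= 0.6400

P(A∪B) = 0.6400


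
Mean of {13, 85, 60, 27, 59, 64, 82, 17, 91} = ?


Sum = 13 + 85 + 60 + 27 + 59 + 64 + 82 + 17 + 91 = 498
n = 9
Mean = 498/9 = 55.3333

Mean = 55.3333


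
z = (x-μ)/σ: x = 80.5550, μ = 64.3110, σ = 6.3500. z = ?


z = (80.5550 - 64.3110)/6.3500
= 16.2440/6.3500
= 2.5581

z = 2.5581


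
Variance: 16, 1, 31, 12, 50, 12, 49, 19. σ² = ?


Mean = 23.7500
Squared deviations: 60.0625, 517.5625, 52.5625, 138.0625, 689.0625, 138.0625, 637.5625, 22.5625
Sum = 2255.5000
Variance = 2255.5000/8 = 281.9375

Variance = 281.9375


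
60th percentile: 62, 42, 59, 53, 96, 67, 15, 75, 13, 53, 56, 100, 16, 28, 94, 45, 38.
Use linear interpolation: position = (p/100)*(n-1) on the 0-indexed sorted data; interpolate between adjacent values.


Sorted: 13, 15, 16, 28, 38, 42, 45, 53, 53, 56, 59, 62, 67, 75, 94, 96, 100
n = 17
Index = 60/100 * 16 = 9.6000
Lower = data[9] = 56, Upper = data[10] = 59
P60 = 56 + 0.6000*(3) = 57.8000

P60 = 57.8000


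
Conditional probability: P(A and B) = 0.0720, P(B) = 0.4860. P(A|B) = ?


P(A|B) = 0.0720/0.4860 = 0.1481

P(A|B) = 0.1481


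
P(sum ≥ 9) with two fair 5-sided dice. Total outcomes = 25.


Total outcomes = 5×5 = 25
Favorable (sum ≥ 9): 3
P = 3/25 = 0.1200

P = 0.1200


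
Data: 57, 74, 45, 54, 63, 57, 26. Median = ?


Sorted: 26, 45, 54, 57, 57, 63, 74
n = 7 (odd)
Middle value = 57

Median = 57


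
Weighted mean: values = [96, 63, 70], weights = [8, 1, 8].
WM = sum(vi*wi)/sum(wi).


Numerator = 96*8 + 63*1 + 70*8 = 1391
Denominator = 8 + 1 + 8 = 17
WM = 1391/17 = 81.8235

WM = 81.8235


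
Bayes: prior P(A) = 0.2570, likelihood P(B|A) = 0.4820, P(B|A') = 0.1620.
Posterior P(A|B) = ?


P(B) = P(B|A)*P(A) + P(B|A')*P(A')
= 0.4820*0.2570 + 0.1620*0.7430
= 0.123874 + 0.120366 = 0.244240
P(A|B) = 0.123874/0.244240 = 0.5072

P(A|B) = 0.5072


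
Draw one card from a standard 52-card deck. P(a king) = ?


4 kings in 52 cards
P = 4/52 = 0.0769

P = 0.0769


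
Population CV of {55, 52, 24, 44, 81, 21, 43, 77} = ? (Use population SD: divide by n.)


Mean = 49.6250
SD = 20.3712
CV = (20.3712/49.6250)*100 = 41.0502%

CV = 41.0502%


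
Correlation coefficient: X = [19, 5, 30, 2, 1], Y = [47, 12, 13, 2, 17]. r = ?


Mean X = 11.4000, Mean Y = 18.2000
SD X = 11.324310, SD Y = 15.223666
Cov = 65.320000
r = 65.320000/(11.324310*15.223666) = 0.3789

r = 0.3789


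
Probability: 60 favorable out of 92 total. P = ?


P = 60/92 = 0.6522

P = 0.6522


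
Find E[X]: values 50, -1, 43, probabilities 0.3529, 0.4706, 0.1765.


E[X] = 50*0.3529 - 1*0.4706 + 43*0.1765
= 17.6450 - 0.4706 + 7.5895
= 24.7639

E[X] = 24.7639


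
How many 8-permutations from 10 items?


P(10,8) = 10!/2!
= 3628800/2
= 1814400

P(10,8) = 1814400
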